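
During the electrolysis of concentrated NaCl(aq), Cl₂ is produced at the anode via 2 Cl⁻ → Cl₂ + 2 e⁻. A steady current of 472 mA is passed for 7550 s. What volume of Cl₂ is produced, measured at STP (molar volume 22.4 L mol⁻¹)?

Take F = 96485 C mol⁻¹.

0.414 L

Q = I·t = 0.4720 A × 7550.0 s = 3564 C.
n(e⁻) = Q/F = 3564 / 96485 = 0.03693 mol.
2 electrons are transferred per Cl₂ molecule, so n(Cl₂) = 0.03693 / 2 = 0.01847 mol.
V = n × V_m = 0.01847 × 22.4 = 0.414 L.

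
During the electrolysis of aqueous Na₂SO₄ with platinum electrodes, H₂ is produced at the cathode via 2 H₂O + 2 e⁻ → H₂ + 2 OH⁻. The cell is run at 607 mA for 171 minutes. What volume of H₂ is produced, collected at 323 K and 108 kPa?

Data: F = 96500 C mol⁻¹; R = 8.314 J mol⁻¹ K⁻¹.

0.802 L

Q = I·t = 0.6070 A × 10260 s = 6228 C.
n(e⁻) = Q/F = 6228 / 96500 = 0.06454 mol.
2 electrons are transferred per H₂ molecule, so n(H₂) = 0.06454 / 2 = 0.03227 mol.
V = nRT/P = (0.03227 × 8.314 × 323) / (108 × 10³ Pa) = 8.02 × 10⁻⁴ m³ = 0.802 L.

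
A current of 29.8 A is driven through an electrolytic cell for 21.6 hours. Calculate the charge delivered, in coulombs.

Q = I·t = 29.80 A × 77760 s = 2.32 × 10⁶ C.

2.32 × 10⁶ C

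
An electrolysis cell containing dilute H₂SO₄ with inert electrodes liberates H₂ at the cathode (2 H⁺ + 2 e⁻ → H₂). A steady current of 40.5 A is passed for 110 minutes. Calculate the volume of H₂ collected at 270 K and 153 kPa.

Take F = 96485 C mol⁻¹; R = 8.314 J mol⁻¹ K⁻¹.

Q = I·t = 40.50 A × 6600.0 s = 267300 C.
n(e⁻) = Q/F = 267300 / 96485 = 2.770 mol.
2 electrons are transferred per H₂ molecule, so n(H₂) = 2.770 / 2 = 1.385 mol.
V = nRT/P = (1.385 × 8.314 × 270) / (153 × 10³ Pa) = 0.0203 m³ = 20.3 L.

20.3 L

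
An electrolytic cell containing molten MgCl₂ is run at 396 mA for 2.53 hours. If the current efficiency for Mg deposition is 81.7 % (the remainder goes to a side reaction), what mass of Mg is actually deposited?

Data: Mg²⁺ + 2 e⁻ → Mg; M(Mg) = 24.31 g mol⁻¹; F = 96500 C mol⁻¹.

Q = I·t = 0.3960 × 9108.0 = 3607 C.
n(e⁻) = 3607/96500 = 0.03738 mol; theoretically n(Mg) = 0.03738/2 = 0.01869 mol, m_theo = 0.4543 g.
At 81.7 % efficiency, m_actual = 0.817 × 0.4543 = 0.371 g.

0.371 g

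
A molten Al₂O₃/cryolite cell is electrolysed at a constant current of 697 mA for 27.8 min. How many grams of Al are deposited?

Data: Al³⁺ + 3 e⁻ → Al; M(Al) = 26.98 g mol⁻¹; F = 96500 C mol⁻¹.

Q = I·t = 0.6970 A × 1668.0 s = 1163 C.
n(e⁻) = Q/F = 1163 / 96500 = 0.01205 mol.
Al³⁺ + 3 e⁻ → Al, so n(Al) = n(e⁻)/3 = 0.004016 mol.
m = n·M = 0.004016 × 26.98 = 0.108 g.

0.108 g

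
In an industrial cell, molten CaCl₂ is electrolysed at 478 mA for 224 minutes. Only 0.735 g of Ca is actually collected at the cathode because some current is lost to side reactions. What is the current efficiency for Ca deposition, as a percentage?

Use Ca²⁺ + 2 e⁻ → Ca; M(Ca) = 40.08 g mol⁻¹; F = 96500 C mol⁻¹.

55.1 %

Q = I·t = 0.4780 × 13440 = 6424 C; n(e⁻) = 6424/96500 = 0.06657 mol.
Theoretical n(Ca) = n(e⁻)/2 = 0.03329 mol, i.e. m_theo = 0.03329 × 40.08 = 1.334 g.
Efficiency = m_actual / m_theo = 0.735 / 1.334 = 55.1 %.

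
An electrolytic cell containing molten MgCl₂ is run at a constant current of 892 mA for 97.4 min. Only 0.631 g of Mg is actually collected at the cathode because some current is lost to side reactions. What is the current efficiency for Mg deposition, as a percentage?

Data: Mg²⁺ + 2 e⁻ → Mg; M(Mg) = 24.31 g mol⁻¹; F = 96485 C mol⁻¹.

96.1 %

Q = I·t = 0.8920 × 5844.0 = 5213 C; n(e⁻) = 5213/96485 = 0.05403 mol.
Theoretical n(Mg) = n(e⁻)/2 = 0.02701 mol, i.e. m_theo = 0.02701 × 24.31 = 0.6567 g.
Efficiency = m_actual / m_theo = 0.631 / 0.6567 = 96.1 %.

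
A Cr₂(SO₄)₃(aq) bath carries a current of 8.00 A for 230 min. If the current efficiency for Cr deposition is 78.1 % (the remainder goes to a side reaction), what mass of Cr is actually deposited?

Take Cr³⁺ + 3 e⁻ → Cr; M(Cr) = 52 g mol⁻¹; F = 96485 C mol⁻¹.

15.5 g

Q = I·t = 8.000 × 13800 = 110400 C.
n(e⁻) = 110400/96485 = 1.144 mol; theoretically n(Cr) = 1.144/3 = 0.3814 mol, m_theo = 19.83 g.
At 78.1 % efficiency, m_actual = 0.781 × 19.83 = 15.5 g.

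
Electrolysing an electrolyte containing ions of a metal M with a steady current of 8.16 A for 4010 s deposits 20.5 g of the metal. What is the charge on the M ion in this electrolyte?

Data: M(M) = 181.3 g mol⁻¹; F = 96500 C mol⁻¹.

+3

Q = I·t = 8.160 A × 4010.0 s = 32720 C, so n(e⁻) = 32720/96500 = 0.3391 mol.
n(M) deposited = 20.5 / 181.3 = 0.1131 mol.
Electrons per atom = n(e⁻)/n(M) = 0.3391 / 0.1131 = 3.00 ≈ 3, so the ion is M³⁺.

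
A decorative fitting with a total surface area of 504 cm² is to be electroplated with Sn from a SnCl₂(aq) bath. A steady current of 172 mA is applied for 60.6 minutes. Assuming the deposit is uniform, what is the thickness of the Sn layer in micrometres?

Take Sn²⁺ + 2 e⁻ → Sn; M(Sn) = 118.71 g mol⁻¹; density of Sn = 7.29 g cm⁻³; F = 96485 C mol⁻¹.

1.05 μm

Q = I·t = 0.1720 × 3636.0 = 625.4 C; n(e⁻) = 0.006482 mol.
n(Sn) = n(e⁻)/2 = 0.003241 mol, so m = 0.003241 × 118.71 = 0.3847 g.
Volume = m/ρ = 0.3847 / 7.29 = 0.05277 cm³.
Thickness = V/A = 0.05277 / 504 = 1.05 × 10⁻⁴ cm = 1.05 μm.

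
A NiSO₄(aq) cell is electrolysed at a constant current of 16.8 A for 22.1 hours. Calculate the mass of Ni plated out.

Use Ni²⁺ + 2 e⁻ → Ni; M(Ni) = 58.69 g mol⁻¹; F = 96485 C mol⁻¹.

407 g

Q = I·t = 16.80 A × 79560 s = 1337000 C.
n(e⁻) = Q/F = 1337000 / 96485 = 13.85 mol.
Ni²⁺ + 2 e⁻ → Ni, so n(Ni) = n(e⁻)/2 = 6.927 mol.
m = n·M = 6.927 × 58.69 = 407 g.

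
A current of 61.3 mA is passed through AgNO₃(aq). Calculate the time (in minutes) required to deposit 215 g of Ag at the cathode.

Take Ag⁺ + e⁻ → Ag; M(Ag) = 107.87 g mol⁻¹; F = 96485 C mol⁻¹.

52300 min

n(Ag) = m/M = 215 / 107.87 = 1.993 mol.
Each Ag atom requires 1 electron, so n(e⁻) = 1 × 1.993 = 1.993 mol.
Q = n(e⁻)·F = 1.993 × 96485 = 192300 C.
t = Q/I = 192300 / 0.06130 A = 3137000 s = 52300 min.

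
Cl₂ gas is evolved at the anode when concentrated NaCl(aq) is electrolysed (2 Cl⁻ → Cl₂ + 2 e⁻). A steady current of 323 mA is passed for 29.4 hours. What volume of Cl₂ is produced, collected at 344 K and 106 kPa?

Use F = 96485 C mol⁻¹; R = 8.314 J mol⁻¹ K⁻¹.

Q = I·t = 0.3230 A × 105840 s = 34190 C.
n(e⁻) = Q/F = 34190 / 96485 = 0.3543 mol.
2 electrons are transferred per Cl₂ molecule, so n(Cl₂) = 0.3543 / 2 = 0.1772 mol.
V = nRT/P = (0.1772 × 8.314 × 344) / (106 × 10³ Pa) = 0.00478 m³ = 4.78 L.

4.78 L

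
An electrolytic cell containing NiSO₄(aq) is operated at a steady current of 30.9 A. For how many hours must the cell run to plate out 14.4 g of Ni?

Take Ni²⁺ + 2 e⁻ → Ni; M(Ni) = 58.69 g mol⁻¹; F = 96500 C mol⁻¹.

0.426 h

n(Ni) = m/M = 14.4 / 58.69 = 0.2454 mol.
Each Ni atom requires 2 electrons, so n(e⁻) = 2 × 0.2454 = 0.4907 mol.
Q = n(e⁻)·F = 0.4907 × 96500 = 47350 C.
t = Q/I = 47350 / 30.90 A = 1532 s = 0.426 h.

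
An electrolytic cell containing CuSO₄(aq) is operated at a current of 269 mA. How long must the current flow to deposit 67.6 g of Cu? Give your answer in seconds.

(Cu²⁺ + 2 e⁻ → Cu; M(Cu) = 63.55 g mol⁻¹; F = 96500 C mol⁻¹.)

n(Cu) = m/M = 67.6 / 63.55 = 1.064 mol.
Each Cu atom requires 2 electrons, so n(e⁻) = 2 × 1.064 = 2.127 mol.
Q = n(e⁻)·F = 2.127 × 96500 = 205300 C.
t = Q/I = 205300 / 0.2690 A = 763200 s.

7.63 × 10⁵ s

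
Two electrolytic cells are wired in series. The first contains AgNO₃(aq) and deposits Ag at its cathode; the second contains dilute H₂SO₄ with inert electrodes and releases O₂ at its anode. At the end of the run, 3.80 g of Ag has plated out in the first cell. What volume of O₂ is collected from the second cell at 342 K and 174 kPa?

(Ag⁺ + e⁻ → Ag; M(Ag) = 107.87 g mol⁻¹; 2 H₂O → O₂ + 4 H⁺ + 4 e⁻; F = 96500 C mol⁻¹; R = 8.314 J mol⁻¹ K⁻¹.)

0.144 L

n(Ag) = 3.80 / 107.87 = 0.03523 mol, so n(e⁻) = 1 × 0.03523 = 0.03523 mol.
The cells are in series, so the same 0.03523 mol of electrons passes through the second cell.
2 H₂O → O₂ + 4 H⁺ + 4 e⁻ — 4 mol e⁻ per mol O₂, so n(O₂) = 0.03523/4 = 0.008807 mol.
V = nRT/P = (0.008807 × 8.314 × 342) / (174 × 10³) = 1.44 × 10⁻⁴ m³ = 0.144 L.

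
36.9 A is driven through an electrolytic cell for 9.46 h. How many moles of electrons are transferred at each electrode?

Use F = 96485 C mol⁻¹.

13.0 mol

Q = I·t = 36.90 A × 34056 s = 1257000 C.
n(e⁻) = Q/F = 1257000 / 96485 = 13.0 mol.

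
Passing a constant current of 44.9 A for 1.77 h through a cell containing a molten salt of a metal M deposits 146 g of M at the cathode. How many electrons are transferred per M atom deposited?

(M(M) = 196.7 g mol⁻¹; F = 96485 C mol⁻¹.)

4

Q = I·t = 44.90 A × 6372.0 s = 286100 C, so n(e⁻) = 286100/96485 = 2.965 mol.
n(M) deposited = 146 / 196.7 = 0.7422 mol.
Electrons per atom = n(e⁻)/n(M) = 2.965 / 0.7422 = 3.99 ≈ 4, so the ion is M⁴⁺.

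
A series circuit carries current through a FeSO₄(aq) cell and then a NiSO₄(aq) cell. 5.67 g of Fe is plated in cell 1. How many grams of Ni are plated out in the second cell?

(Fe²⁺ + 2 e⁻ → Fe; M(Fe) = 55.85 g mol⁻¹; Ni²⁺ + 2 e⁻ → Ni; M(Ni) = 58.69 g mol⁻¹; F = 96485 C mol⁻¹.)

5.96 g

n(Fe) = 5.67 / 55.85 = 0.1015 mol.
Since Fe²⁺ + 2 e⁻ → Fe, n(e⁻) passed = 2 × 0.1015 = 0.2030 mol.
Cells in series carry the same charge, so the same 0.2030 mol of electrons passes through cell 2.
Ni²⁺ + 2 e⁻ → Ni, so n(Ni) = 0.2030 / 2 = 0.1015 mol.
m(Ni) = 0.1015 × 58.69 = 5.96 g.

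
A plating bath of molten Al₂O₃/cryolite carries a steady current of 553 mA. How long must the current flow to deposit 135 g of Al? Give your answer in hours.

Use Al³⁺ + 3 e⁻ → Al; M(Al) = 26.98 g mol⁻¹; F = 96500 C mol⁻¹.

n(Al) = m/M = 135 / 26.98 = 5.004 mol.
Each Al atom requires 3 electrons, so n(e⁻) = 3 × 5.004 = 15.01 mol.
Q = n(e⁻)·F = 15.01 × 96500 = 1449000 C.
t = Q/I = 1449000 / 0.5530 A = 2619000 s = 728 h.

728 h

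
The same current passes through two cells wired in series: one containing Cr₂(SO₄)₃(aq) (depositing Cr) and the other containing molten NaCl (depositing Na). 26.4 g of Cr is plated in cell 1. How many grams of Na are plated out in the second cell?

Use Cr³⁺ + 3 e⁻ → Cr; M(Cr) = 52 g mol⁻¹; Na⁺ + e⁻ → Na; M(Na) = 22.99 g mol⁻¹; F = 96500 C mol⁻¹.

n(Cr) = 26.4 / 52 = 0.5077 mol.
Since Cr³⁺ + 3 e⁻ → Cr, n(e⁻) passed = 3 × 0.5077 = 1.523 mol.
Cells in series carry the same charge, so the same 1.523 mol of electrons passes through cell 2.
Na⁺ + e⁻ → Na, so n(Na) = 1.523 / 1 = 1.523 mol.
m(Na) = 1.523 × 22.99 = 35.0 g.

35.0 g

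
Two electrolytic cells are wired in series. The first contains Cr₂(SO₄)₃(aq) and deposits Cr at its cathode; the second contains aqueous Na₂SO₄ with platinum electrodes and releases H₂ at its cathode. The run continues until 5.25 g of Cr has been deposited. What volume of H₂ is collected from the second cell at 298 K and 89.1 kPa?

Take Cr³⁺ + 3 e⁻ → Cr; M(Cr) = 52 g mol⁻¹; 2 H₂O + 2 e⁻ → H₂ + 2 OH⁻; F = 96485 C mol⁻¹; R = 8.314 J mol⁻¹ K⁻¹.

n(Cr) = 5.25 / 52 = 0.1010 mol, so n(e⁻) = 3 × 0.1010 = 0.3029 mol.
The cells are in series, so the same 0.3029 mol of electrons passes through the second cell.
2 H₂O + 2 e⁻ → H₂ + 2 OH⁻ — 2 mol e⁻ per mol H₂, so n(H₂) = 0.3029/2 = 0.1514 mol.
V = nRT/P = (0.1514 × 8.314 × 298) / (89.1 × 10³) = 0.00421 m³ = 4.21 L.

4.21 L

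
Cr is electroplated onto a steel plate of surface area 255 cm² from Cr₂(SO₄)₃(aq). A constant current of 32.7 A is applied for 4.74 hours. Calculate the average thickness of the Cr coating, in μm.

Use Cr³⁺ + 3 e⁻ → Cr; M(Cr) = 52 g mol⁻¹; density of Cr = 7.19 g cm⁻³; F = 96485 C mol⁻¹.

Q = I·t = 32.70 × 17064 = 558000 C; n(e⁻) = 5.783 mol.
n(Cr) = n(e⁻)/3 = 1.928 mol, so m = 1.928 × 52 = 100.2 g.
Volume = m/ρ = 100.2 / 7.19 = 13.94 cm³.
Thickness = V/A = 13.94 / 255 = 0.0547 cm = 547 μm.

547 μm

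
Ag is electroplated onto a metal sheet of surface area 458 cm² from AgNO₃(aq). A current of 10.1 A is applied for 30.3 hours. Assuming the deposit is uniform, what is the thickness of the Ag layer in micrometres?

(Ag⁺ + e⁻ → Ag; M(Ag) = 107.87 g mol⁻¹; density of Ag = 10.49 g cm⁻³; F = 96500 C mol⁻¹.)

2560 μm

Q = I·t = 10.10 × 109080 = 1102000 C; n(e⁻) = 11.42 mol.
n(Ag) = n(e⁻)/1 = 11.42 mol, so m = 11.42 × 107.87 = 1232 g.
Volume = m/ρ = 1232 / 10.49 = 117.4 cm³.
Thickness = V/A = 117.4 / 458 = 0.256 cm = 2560 μm.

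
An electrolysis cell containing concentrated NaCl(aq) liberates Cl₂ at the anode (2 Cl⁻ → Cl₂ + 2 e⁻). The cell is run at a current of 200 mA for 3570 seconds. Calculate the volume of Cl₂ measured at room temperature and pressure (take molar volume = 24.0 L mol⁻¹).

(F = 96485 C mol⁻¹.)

Q = I·t = 0.2000 A × 3570.0 s = 714.0 C.
n(e⁻) = Q/F = 714.0 / 96485 = 0.007400 mol.
2 electrons are transferred per Cl₂ molecule, so n(Cl₂) = 0.007400 / 2 = 0.003700 mol.
V = n × V_m = 0.003700 × 24.0 = 0.0888 L.

0.0888 L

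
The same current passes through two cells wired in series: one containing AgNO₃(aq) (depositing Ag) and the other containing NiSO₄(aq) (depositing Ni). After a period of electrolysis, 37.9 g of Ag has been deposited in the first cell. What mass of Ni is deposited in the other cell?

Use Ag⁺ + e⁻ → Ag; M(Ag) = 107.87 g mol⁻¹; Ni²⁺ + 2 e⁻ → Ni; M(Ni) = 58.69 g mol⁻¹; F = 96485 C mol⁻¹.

n(Ag) = 37.9 / 107.87 = 0.3513 mol.
Since Ag⁺ + e⁻ → Ag, n(e⁻) passed = 1 × 0.3513 = 0.3513 mol.
Cells in series carry the same charge, so the same 0.3513 mol of electrons passes through cell 2.
Ni²⁺ + 2 e⁻ → Ni, so n(Ni) = 0.3513 / 2 = 0.1757 mol.
m(Ni) = 0.1757 × 58.69 = 10.3 g.

10.3 g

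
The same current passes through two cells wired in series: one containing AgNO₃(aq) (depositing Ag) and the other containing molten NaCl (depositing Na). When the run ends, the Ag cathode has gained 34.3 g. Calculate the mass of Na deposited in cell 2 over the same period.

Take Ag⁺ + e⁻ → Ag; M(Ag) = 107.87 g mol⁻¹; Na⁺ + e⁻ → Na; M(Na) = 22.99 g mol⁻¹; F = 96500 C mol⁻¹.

n(Ag) = 34.3 / 107.87 = 0.3180 mol.
Since Ag⁺ + e⁻ → Ag, n(e⁻) passed = 1 × 0.3180 = 0.3180 mol.
Cells in series carry the same charge, so the same 0.3180 mol of electrons passes through cell 2.
Na⁺ + e⁻ → Na, so n(Na) = 0.3180 / 1 = 0.3180 mol.
m(Na) = 0.3180 × 22.99 = 7.31 g.

7.31 g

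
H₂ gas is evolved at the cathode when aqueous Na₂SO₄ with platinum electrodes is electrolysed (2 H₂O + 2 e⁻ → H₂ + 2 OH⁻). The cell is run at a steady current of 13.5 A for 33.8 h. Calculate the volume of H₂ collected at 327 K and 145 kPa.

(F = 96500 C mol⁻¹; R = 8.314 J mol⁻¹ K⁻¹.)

Q = I·t = 13.50 A × 121680 s = 1643000 C.
n(e⁻) = Q/F = 1643000 / 96500 = 17.02 mol.
2 electrons are transferred per H₂ molecule, so n(H₂) = 17.02 / 2 = 8.511 mol.
V = nRT/P = (8.511 × 8.314 × 327) / (145 × 10³ Pa) = 0.160 m³ = 160 L.

160 L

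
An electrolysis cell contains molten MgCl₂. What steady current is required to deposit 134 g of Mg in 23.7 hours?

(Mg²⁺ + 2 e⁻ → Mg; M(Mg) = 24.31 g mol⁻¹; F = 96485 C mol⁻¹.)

n(Mg) = 134 / 24.31 = 5.512 mol.
n(e⁻) = 2 × 5.512 = 11.02 mol.
Q = n(e⁻)·F = 11.02 × 96485 = 1064000 C.
I = Q/t = 1064000 / 85320 s = 12.5 A.

12.5 A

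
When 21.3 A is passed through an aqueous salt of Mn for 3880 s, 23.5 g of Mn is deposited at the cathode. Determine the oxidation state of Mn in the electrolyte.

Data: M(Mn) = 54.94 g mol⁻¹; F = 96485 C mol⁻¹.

Q = I·t = 21.30 A × 3880.0 s = 82640 C, so n(e⁻) = 82640/96485 = 0.8565 mol.
n(Mn) deposited = 23.5 / 54.94 = 0.4277 mol.
Electrons per atom = n(e⁻)/n(Mn) = 0.8565 / 0.4277 = 2.00 ≈ 2, so the ion is Mn²⁺.

+2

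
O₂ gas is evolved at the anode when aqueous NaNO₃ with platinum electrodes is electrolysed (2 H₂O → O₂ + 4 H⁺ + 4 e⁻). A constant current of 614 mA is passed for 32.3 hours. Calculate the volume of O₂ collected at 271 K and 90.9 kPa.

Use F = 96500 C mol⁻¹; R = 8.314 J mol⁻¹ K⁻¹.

Q = I·t = 0.6140 A × 116280 s = 71400 C.
n(e⁻) = Q/F = 71400 / 96500 = 0.7399 mol.
4 electrons are transferred per O₂ molecule, so n(O₂) = 0.7399 / 4 = 0.1850 mol.
V = nRT/P = (0.1850 × 8.314 × 271) / (90.9 × 10³ Pa) = 0.00458 m³ = 4.58 L.

4.58 L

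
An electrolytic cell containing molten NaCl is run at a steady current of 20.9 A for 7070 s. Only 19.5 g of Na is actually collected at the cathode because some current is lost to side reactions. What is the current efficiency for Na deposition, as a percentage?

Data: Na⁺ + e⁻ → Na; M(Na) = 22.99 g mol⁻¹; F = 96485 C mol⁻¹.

55.4 %

Q = I·t = 20.90 × 7070.0 = 147800 C; n(e⁻) = 147800/96485 = 1.531 mol.
Theoretical n(Na) = n(e⁻)/1 = 1.531 mol, i.e. m_theo = 1.531 × 22.99 = 35.21 g.
Efficiency = m_actual / m_theo = 19.5 / 35.21 = 55.4 %.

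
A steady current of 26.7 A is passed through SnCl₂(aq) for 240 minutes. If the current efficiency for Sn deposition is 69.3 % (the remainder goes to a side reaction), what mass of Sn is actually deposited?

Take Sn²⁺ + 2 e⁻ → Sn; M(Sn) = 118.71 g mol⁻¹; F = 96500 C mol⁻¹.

164 g

Q = I·t = 26.70 × 14400 = 384500 C.
n(e⁻) = 384500/96500 = 3.984 mol; theoretically n(Sn) = 3.984/2 = 1.992 mol, m_theo = 236.5 g.
At 69.3 % efficiency, m_actual = 0.693 × 236.5 = 164 g.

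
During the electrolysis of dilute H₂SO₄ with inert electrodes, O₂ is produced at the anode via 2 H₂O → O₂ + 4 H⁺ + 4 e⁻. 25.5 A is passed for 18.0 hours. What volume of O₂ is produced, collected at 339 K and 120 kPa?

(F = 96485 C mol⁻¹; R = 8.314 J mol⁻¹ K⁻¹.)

Q = I·t = 25.50 A × 64800 s = 1652000 C.
n(e⁻) = Q/F = 1652000 / 96485 = 17.13 mol.
4 electrons are transferred per O₂ molecule, so n(O₂) = 17.13 / 4 = 4.281 mol.
V = nRT/P = (4.281 × 8.314 × 339) / (120 × 10³ Pa) = 0.101 m³ = 101 L.

101 L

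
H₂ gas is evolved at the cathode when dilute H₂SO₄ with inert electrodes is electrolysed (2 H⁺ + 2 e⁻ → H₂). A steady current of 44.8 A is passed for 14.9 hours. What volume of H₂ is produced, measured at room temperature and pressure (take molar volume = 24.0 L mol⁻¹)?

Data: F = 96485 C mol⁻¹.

Q = I·t = 44.80 A × 53640 s = 2403000 C.
n(e⁻) = Q/F = 2403000 / 96485 = 24.91 mol.
2 electrons are transferred per H₂ molecule, so n(H₂) = 24.91 / 2 = 12.45 mol.
V = n × V_m = 12.45 × 24.0 = 299 L.

299 L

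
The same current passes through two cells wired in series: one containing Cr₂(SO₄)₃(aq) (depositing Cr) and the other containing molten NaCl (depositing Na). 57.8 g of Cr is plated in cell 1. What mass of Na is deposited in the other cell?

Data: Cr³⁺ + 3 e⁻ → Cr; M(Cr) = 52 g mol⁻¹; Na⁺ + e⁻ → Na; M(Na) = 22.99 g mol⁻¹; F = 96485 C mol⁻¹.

n(Cr) = 57.8 / 52 = 1.112 mol.
Since Cr³⁺ + 3 e⁻ → Cr, n(e⁻) passed = 3 × 1.112 = 3.335 mol.
Cells in series carry the same charge, so the same 3.335 mol of electrons passes through cell 2.
Na⁺ + e⁻ → Na, so n(Na) = 3.335 / 1 = 3.335 mol.
m(Na) = 3.335 × 22.99 = 76.7 g.

76.7 g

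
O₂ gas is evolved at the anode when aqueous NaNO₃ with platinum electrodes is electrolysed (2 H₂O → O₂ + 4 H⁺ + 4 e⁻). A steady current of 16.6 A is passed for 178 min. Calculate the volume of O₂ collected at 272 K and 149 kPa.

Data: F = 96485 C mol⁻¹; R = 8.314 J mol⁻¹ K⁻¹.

6.97 L

Q = I·t = 16.60 A × 10680 s = 177300 C.
n(e⁻) = Q/F = 177300 / 96485 = 1.837 mol.
4 electrons are transferred per O₂ molecule, so n(O₂) = 1.837 / 4 = 0.4594 mol.
V = nRT/P = (0.4594 × 8.314 × 272) / (149 × 10³ Pa) = 0.00697 m³ = 6.97 L.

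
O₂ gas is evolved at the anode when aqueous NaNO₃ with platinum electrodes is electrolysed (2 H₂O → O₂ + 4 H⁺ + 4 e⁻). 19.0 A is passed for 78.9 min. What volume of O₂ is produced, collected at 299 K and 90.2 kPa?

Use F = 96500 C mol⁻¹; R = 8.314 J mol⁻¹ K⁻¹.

6.42 L

Q = I·t = 19.00 A × 4734.0 s = 89950 C.
n(e⁻) = Q/F = 89950 / 96500 = 0.9321 mol.
4 electrons are transferred per O₂ molecule, so n(O₂) = 0.9321 / 4 = 0.2330 mol.
V = nRT/P = (0.2330 × 8.314 × 299) / (90.2 × 10³ Pa) = 0.00642 m³ = 6.42 L.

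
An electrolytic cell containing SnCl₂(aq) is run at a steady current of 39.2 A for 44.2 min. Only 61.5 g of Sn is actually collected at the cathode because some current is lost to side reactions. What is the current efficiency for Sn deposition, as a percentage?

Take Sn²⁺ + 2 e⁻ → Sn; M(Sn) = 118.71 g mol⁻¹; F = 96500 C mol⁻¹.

Q = I·t = 39.20 × 2652.0 = 104000 C; n(e⁻) = 104000/96500 = 1.077 mol.
Theoretical n(Sn) = n(e⁻)/2 = 0.5386 mol, i.e. m_theo = 0.5386 × 118.71 = 63.94 g.
Efficiency = m_actual / m_theo = 61.5 / 63.94 = 96.2 %.

96.2 %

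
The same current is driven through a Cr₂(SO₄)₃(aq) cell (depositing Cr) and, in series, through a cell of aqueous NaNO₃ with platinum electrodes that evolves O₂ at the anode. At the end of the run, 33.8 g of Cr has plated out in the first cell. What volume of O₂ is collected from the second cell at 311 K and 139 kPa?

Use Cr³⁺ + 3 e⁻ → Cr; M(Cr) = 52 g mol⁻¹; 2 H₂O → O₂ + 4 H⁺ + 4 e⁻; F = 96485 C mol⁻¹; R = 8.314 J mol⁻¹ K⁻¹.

9.07 L

n(Cr) = 33.8 / 52 = 0.6500 mol, so n(e⁻) = 3 × 0.6500 = 1.950 mol.
The cells are in series, so the same 1.950 mol of electrons passes through the second cell.
2 H₂O → O₂ + 4 H⁺ + 4 e⁻ — 4 mol e⁻ per mol O₂, so n(O₂) = 1.950/4 = 0.4875 mol.
V = nRT/P = (0.4875 × 8.314 × 311) / (139 × 10³) = 0.00907 m³ = 9.07 L.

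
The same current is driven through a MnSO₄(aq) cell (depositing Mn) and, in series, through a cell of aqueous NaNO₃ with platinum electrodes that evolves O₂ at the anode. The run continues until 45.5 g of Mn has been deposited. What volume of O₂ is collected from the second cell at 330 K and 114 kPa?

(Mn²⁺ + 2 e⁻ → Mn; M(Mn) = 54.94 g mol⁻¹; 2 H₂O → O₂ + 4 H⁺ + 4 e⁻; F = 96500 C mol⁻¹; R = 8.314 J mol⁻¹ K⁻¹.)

9.97 L

n(Mn) = 45.5 / 54.94 = 0.8282 mol, so n(e⁻) = 2 × 0.8282 = 1.656 mol.
The cells are in series, so the same 1.656 mol of electrons passes through the second cell.
2 H₂O → O₂ + 4 H⁺ + 4 e⁻ — 4 mol e⁻ per mol O₂, so n(O₂) = 1.656/4 = 0.4141 mol.
V = nRT/P = (0.4141 × 8.314 × 330) / (114 × 10³) = 0.00997 m³ = 9.97 L.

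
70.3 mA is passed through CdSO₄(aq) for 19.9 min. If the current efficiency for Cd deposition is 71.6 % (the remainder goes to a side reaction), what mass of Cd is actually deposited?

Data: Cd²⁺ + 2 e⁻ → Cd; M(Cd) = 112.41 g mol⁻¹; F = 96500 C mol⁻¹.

0.0350 g

Q = I·t = 0.07030 × 1194.0 = 83.94 C.
n(e⁻) = 83.94/96500 = 0.0008698 mol; theoretically n(Cd) = 0.0008698/2 = 0.0004349 mol, m_theo = 0.04889 g.
At 71.6 % efficiency, m_actual = 0.716 × 0.04889 = 0.0350 g.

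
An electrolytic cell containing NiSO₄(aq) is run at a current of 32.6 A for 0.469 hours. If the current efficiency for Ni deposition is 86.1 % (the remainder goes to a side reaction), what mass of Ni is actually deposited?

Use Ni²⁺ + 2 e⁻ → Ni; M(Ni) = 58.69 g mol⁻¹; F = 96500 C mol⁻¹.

14.4 g

Q = I·t = 32.60 × 1688.4 = 55040 C.
n(e⁻) = 55040/96500 = 0.5704 mol; theoretically n(Ni) = 0.5704/2 = 0.2852 mol, m_theo = 16.74 g.
At 86.1 % efficiency, m_actual = 0.861 × 16.74 = 14.4 g.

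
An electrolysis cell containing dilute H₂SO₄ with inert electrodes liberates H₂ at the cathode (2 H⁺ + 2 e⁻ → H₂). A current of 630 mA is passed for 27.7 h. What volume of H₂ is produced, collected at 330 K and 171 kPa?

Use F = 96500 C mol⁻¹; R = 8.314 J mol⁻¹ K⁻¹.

5.22 L

Q = I·t = 0.6300 A × 99720 s = 62820 C.
n(e⁻) = Q/F = 62820 / 96500 = 0.6510 mol.
2 electrons are transferred per H₂ molecule, so n(H₂) = 0.6510 / 2 = 0.3255 mol.
V = nRT/P = (0.3255 × 8.314 × 330) / (171 × 10³ Pa) = 0.00522 m³ = 5.22 L.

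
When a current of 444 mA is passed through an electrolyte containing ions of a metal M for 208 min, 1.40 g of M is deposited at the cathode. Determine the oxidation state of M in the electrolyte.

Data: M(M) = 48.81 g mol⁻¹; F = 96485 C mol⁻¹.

+2

Q = I·t = 0.4440 A × 12480 s = 5541 C, so n(e⁻) = 5541/96485 = 0.05743 mol.
n(M) deposited = 1.40 / 48.81 = 0.02868 mol.
Electrons per atom = n(e⁻)/n(M) = 0.05743 / 0.02868 = 2.00 ≈ 2, so the ion is M²⁺.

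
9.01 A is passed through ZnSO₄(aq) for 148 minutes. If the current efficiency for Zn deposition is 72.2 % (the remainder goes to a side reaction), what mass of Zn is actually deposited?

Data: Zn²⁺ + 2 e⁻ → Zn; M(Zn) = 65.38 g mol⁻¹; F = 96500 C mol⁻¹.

Q = I·t = 9.010 × 8880.0 = 80010 C.
n(e⁻) = 80010/96500 = 0.8291 mol; theoretically n(Zn) = 0.8291/2 = 0.4146 mol, m_theo = 27.10 g.
At 72.2 % efficiency, m_actual = 0.722 × 27.10 = 19.6 g.

19.6 g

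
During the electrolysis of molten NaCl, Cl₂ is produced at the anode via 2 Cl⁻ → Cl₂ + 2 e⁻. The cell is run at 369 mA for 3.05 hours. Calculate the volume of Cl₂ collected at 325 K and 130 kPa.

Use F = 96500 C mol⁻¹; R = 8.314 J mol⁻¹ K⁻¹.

0.436 L

Q = I·t = 0.3690 A × 10980 s = 4052 C.
n(e⁻) = Q/F = 4052 / 96500 = 0.04199 mol.
2 electrons are transferred per Cl₂ molecule, so n(Cl₂) = 0.04199 / 2 = 0.02099 mol.
V = nRT/P = (0.02099 × 8.314 × 325) / (130 × 10³ Pa) = 4.36 × 10⁻⁴ m³ = 0.436 L.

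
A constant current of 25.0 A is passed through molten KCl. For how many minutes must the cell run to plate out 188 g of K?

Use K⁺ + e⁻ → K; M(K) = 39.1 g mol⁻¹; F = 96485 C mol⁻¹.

n(K) = m/M = 188 / 39.1 = 4.808 mol.
Each K atom requires 1 electron, so n(e⁻) = 1 × 4.808 = 4.808 mol.
Q = n(e⁻)·F = 4.808 × 96485 = 463900 C.
t = Q/I = 463900 / 25.00 A = 18560 s = 309 min.

309 min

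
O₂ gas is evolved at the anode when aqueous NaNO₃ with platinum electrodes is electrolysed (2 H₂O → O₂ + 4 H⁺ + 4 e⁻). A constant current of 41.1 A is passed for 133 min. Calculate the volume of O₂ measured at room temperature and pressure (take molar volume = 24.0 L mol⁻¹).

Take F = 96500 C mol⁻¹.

20.4 L

Q = I·t = 41.10 A × 7980.0 s = 328000 C.
n(e⁻) = Q/F = 328000 / 96500 = 3.399 mol.
4 electrons are transferred per O₂ molecule, so n(O₂) = 3.399 / 4 = 0.8497 mol.
V = n × V_m = 0.8497 × 24.0 = 20.4 L.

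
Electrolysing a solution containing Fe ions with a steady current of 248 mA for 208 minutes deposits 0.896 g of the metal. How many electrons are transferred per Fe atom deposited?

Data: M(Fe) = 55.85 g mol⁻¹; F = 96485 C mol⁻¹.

Q = I·t = 0.2480 A × 12480 s = 3095 C, so n(e⁻) = 3095/96485 = 0.03208 mol.
n(Fe) deposited = 0.896 / 55.85 = 0.01604 mol.
Electrons per atom = n(e⁻)/n(Fe) = 0.03208 / 0.01604 = 2.00 ≈ 2, so the ion is Fe²⁺.

2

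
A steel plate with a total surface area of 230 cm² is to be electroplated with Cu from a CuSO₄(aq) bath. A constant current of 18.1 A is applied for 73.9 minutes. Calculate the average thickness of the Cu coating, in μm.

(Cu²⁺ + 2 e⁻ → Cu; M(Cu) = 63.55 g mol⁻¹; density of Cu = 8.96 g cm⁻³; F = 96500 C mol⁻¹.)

128 μm

Q = I·t = 18.10 × 4434.0 = 80260 C; n(e⁻) = 0.8317 mol.
n(Cu) = n(e⁻)/2 = 0.4158 mol, so m = 0.4158 × 63.55 = 26.43 g.
Volume = m/ρ = 26.43 / 8.96 = 2.949 cm³.
Thickness = V/A = 2.949 / 230 = 0.0128 cm = 128 μm.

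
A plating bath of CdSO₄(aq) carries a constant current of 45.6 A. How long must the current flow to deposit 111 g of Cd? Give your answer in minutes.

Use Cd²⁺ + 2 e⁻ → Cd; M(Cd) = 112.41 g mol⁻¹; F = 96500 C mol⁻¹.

n(Cd) = m/M = 111 / 112.41 = 0.9875 mol.
Each Cd atom requires 2 electrons, so n(e⁻) = 2 × 0.9875 = 1.975 mol.
Q = n(e⁻)·F = 1.975 × 96500 = 190600 C.
t = Q/I = 190600 / 45.60 A = 4179 s = 69.7 min.

69.7 min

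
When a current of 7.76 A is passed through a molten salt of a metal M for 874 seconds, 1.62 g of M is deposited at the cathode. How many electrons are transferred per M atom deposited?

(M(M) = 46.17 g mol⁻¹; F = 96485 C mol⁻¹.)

Q = I·t = 7.760 A × 874.00 s = 6782 C, so n(e⁻) = 6782/96485 = 0.07029 mol.
n(M) deposited = 1.62 / 46.17 = 0.03509 mol.
Electrons per atom = n(e⁻)/n(M) = 0.07029 / 0.03509 = 2.00 ≈ 2, so the ion is M²⁺.

2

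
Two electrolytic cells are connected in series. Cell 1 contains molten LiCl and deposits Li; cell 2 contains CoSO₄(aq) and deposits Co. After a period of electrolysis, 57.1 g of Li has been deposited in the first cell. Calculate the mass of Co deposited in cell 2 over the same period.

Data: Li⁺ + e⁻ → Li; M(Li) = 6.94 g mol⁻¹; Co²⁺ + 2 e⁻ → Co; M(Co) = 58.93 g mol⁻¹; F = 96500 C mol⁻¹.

242 g

n(Li) = 57.1 / 6.94 = 8.228 mol.
Since Li⁺ + e⁻ → Li, n(e⁻) passed = 1 × 8.228 = 8.228 mol.
Cells in series carry the same charge, so the same 8.228 mol of electrons passes through cell 2.
Co²⁺ + 2 e⁻ → Co, so n(Co) = 8.228 / 2 = 4.114 mol.
m(Co) = 4.114 × 58.93 = 242 g.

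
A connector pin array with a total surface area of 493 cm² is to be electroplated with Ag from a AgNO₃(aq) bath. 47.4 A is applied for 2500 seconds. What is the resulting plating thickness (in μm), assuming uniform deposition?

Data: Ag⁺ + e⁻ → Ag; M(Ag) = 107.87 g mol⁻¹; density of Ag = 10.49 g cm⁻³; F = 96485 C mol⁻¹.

256 μm

Q = I·t = 47.40 × 2500.0 = 118500 C; n(e⁻) = 1.228 mol.
n(Ag) = n(e⁻)/1 = 1.228 mol, so m = 1.228 × 107.87 = 132.5 g.
Volume = m/ρ = 132.5 / 10.49 = 12.63 cm³.
Thickness = V/A = 12.63 / 493 = 0.0256 cm = 256 μm.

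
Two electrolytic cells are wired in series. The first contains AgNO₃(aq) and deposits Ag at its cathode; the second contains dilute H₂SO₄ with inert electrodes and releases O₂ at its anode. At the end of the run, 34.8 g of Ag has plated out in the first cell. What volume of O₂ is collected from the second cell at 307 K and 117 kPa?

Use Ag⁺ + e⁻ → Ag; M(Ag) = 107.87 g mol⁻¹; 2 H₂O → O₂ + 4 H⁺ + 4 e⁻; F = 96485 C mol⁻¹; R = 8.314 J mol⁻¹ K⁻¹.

n(Ag) = 34.8 / 107.87 = 0.3226 mol, so n(e⁻) = 1 × 0.3226 = 0.3226 mol.
The cells are in series, so the same 0.3226 mol of electrons passes through the second cell.
2 H₂O → O₂ + 4 H⁺ + 4 e⁻ — 4 mol e⁻ per mol O₂, so n(O₂) = 0.3226/4 = 0.08065 mol.
V = nRT/P = (0.08065 × 8.314 × 307) / (117 × 10³) = 0.00176 m³ = 1.76 L.

1.76 L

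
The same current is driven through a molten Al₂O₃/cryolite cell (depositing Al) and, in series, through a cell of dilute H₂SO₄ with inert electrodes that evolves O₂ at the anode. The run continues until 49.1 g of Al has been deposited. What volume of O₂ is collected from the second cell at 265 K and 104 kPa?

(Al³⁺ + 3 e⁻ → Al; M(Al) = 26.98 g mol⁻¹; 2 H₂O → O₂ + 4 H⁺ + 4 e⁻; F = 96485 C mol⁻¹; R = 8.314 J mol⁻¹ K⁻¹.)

n(Al) = 49.1 / 26.98 = 1.820 mol, so n(e⁻) = 3 × 1.820 = 5.460 mol.
The cells are in series, so the same 5.460 mol of electrons passes through the second cell.
2 H₂O → O₂ + 4 H⁺ + 4 e⁻ — 4 mol e⁻ per mol O₂, so n(O₂) = 5.460/4 = 1.365 mol.
V = nRT/P = (1.365 × 8.314 × 265) / (104 × 10³) = 0.0289 m³ = 28.9 L.

28.9 L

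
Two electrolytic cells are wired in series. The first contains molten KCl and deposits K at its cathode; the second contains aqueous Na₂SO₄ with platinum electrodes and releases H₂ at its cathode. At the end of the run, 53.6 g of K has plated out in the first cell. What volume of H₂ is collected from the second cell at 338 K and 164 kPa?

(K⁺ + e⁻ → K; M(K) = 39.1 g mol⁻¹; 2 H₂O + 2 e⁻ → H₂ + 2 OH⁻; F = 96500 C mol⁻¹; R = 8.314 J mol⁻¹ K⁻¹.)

11.7 L

n(K) = 53.6 / 39.1 = 1.371 mol, so n(e⁻) = 1 × 1.371 = 1.371 mol.
The cells are in series, so the same 1.371 mol of electrons passes through the second cell.
2 H₂O + 2 e⁻ → H₂ + 2 OH⁻ — 2 mol e⁻ per mol H₂, so n(H₂) = 1.371/2 = 0.6854 mol.
V = nRT/P = (0.6854 × 8.314 × 338) / (164 × 10³) = 0.0117 m³ = 11.7 L.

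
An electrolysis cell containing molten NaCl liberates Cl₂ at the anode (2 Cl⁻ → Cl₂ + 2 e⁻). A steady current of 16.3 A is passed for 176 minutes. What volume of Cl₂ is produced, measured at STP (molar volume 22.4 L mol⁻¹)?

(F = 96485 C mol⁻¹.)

Q = I·t = 16.30 A × 10560 s = 172100 C.
n(e⁻) = Q/F = 172100 / 96485 = 1.784 mol.
2 electrons are transferred per Cl₂ molecule, so n(Cl₂) = 1.784 / 2 = 0.8920 mol.
V = n × V_m = 0.8920 × 22.4 = 20.0 L.

20.0 L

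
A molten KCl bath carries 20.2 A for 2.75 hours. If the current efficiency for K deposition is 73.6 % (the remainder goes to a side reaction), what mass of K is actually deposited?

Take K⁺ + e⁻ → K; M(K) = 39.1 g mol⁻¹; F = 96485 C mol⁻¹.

Q = I·t = 20.20 × 9900.0 = 200000 C.
n(e⁻) = 200000/96485 = 2.073 mol; theoretically n(K) = 2.073/1 = 2.073 mol, m_theo = 81.04 g.
At 73.6 % efficiency, m_actual = 0.736 × 81.04 = 59.6 g.

59.6 g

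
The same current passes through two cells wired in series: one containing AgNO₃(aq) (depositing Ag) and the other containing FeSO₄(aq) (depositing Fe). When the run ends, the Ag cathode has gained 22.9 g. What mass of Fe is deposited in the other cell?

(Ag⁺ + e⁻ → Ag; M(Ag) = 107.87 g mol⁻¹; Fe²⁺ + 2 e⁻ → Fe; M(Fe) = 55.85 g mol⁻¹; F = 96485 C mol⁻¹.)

n(Ag) = 22.9 / 107.87 = 0.2123 mol.
Since Ag⁺ + e⁻ → Ag, n(e⁻) passed = 1 × 0.2123 = 0.2123 mol.
Cells in series carry the same charge, so the same 0.2123 mol of electrons passes through cell 2.
Fe²⁺ + 2 e⁻ → Fe, so n(Fe) = 0.2123 / 2 = 0.1061 mol.
m(Fe) = 0.1061 × 55.85 = 5.93 g.

5.93 g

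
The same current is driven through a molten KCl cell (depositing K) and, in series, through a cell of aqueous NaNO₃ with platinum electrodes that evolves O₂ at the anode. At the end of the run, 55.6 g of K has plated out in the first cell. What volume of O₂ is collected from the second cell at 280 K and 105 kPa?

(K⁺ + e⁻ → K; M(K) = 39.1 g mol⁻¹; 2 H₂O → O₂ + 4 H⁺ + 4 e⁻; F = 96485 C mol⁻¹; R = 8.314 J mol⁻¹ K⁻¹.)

n(K) = 55.6 / 39.1 = 1.422 mol, so n(e⁻) = 1 × 1.422 = 1.422 mol.
The cells are in series, so the same 1.422 mol of electrons passes through the second cell.
2 H₂O → O₂ + 4 H⁺ + 4 e⁻ — 4 mol e⁻ per mol O₂, so n(O₂) = 1.422/4 = 0.3555 mol.
V = nRT/P = (0.3555 × 8.314 × 280) / (105 × 10³) = 0.00788 m³ = 7.88 L.

7.88 L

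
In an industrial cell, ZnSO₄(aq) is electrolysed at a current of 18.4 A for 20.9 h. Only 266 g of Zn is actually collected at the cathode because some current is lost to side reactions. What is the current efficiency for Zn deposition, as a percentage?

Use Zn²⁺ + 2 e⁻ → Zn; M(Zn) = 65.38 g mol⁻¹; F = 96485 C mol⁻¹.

Q = I·t = 18.40 × 75240 = 1384000 C; n(e⁻) = 1384000/96485 = 14.35 mol.
Theoretical n(Zn) = n(e⁻)/2 = 7.174 mol, i.e. m_theo = 7.174 × 65.38 = 469.1 g.
Efficiency = m_actual / m_theo = 266 / 469.1 = 56.7 %.

56.7 %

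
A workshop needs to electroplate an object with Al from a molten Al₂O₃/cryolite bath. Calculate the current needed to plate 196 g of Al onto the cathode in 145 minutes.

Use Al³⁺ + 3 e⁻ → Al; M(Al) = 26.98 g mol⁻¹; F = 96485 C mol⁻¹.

242 A

n(Al) = 196 / 26.98 = 7.265 mol.
n(e⁻) = 3 × 7.265 = 21.79 mol.
Q = n(e⁻)·F = 21.79 × 96485 = 2103000 C.
I = Q/t = 2103000 / 8700.0 s = 242 A.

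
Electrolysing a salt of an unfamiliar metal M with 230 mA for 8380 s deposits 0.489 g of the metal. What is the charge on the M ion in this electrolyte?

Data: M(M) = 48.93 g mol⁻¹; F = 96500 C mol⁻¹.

Q = I·t = 0.2300 A × 8380.0 s = 1927 C, so n(e⁻) = 1927/96500 = 0.01997 mol.
n(M) deposited = 0.489 / 48.93 = 0.009994 mol.
Electrons per atom = n(e⁻)/n(M) = 0.01997 / 0.009994 = 2.00 ≈ 2, so the ion is M²⁺.

+2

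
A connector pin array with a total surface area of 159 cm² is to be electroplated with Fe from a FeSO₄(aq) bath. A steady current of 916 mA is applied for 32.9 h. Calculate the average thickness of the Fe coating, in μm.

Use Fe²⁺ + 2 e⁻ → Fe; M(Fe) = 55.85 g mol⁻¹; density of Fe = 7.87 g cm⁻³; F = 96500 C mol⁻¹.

Q = I·t = 0.9160 × 118440 = 108500 C; n(e⁻) = 1.124 mol.
n(Fe) = n(e⁻)/2 = 0.5621 mol, so m = 0.5621 × 55.85 = 31.39 g.
Volume = m/ρ = 31.39 / 7.87 = 3.989 cm³.
Thickness = V/A = 3.989 / 159 = 0.0251 cm = 251 μm.

251 μm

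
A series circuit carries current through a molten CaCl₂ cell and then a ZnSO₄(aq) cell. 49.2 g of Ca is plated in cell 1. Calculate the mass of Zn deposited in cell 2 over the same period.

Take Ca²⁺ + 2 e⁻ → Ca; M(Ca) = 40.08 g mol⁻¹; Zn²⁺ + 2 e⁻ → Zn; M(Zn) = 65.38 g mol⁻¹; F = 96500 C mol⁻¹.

n(Ca) = 49.2 / 40.08 = 1.228 mol.
Since Ca²⁺ + 2 e⁻ → Ca, n(e⁻) passed = 2 × 1.228 = 2.455 mol.
Cells in series carry the same charge, so the same 2.455 mol of electrons passes through cell 2.
Zn²⁺ + 2 e⁻ → Zn, so n(Zn) = 2.455 / 2 = 1.228 mol.
m(Zn) = 1.228 × 65.38 = 80.3 g.

80.3 g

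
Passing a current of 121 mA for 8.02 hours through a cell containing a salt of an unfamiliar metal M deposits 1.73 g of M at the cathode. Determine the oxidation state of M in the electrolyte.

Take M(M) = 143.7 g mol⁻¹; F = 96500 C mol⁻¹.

Q = I·t = 0.1210 A × 28872 s = 3494 C, so n(e⁻) = 3494/96500 = 0.03620 mol.
n(M) deposited = 1.73 / 143.7 = 0.01204 mol.
Electrons per atom = n(e⁻)/n(M) = 0.03620 / 0.01204 = 3.01 ≈ 3, so the ion is M³⁺.

+3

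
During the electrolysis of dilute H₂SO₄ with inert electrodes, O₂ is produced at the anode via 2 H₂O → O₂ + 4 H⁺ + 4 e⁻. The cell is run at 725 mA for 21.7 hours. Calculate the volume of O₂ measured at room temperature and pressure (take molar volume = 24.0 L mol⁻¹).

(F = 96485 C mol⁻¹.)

3.52 L

Q = I·t = 0.7250 A × 78120 s = 56640 C.
n(e⁻) = Q/F = 56640 / 96485 = 0.5870 mol.
4 electrons are transferred per O₂ molecule, so n(O₂) = 0.5870 / 4 = 0.1468 mol.
V = n × V_m = 0.1468 × 24.0 = 3.52 L.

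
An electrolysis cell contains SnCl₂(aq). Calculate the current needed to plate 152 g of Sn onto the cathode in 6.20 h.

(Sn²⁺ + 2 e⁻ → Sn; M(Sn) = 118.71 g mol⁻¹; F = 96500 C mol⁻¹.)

11.1 A

n(Sn) = 152 / 118.71 = 1.280 mol.
n(e⁻) = 2 × 1.280 = 2.561 mol.
Q = n(e⁻)·F = 2.561 × 96500 = 247100 C.
I = Q/t = 247100 / 22320 s = 11.1 A.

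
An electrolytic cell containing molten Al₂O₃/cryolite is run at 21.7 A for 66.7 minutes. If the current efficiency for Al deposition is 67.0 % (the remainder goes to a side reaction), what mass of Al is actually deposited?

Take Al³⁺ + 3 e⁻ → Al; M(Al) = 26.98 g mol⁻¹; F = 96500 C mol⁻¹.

5.42 g

Q = I·t = 21.70 × 4002.0 = 86840 C.
n(e⁻) = 86840/96500 = 0.8999 mol; theoretically n(Al) = 0.8999/3 = 0.3000 mol, m_theo = 8.093 g.
At 67.0 % efficiency, m_actual = 0.670 × 8.093 = 5.42 g.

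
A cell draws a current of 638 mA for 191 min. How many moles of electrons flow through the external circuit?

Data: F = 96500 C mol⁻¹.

Q = I·t = 0.6380 A × 11460 s = 7311 C.
n(e⁻) = Q/F = 7311 / 96500 = 0.0758 mol.

0.0758 mol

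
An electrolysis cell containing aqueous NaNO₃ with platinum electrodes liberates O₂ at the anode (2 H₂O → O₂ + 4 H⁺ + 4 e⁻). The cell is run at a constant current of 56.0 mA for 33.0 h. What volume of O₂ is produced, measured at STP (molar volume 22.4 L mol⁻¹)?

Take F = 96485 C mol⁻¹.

0.386 L

Q = I·t = 0.05600 A × 118800 s = 6653 C.
n(e⁻) = Q/F = 6653 / 96485 = 0.06895 mol.
4 electrons are transferred per O₂ molecule, so n(O₂) = 0.06895 / 4 = 0.01724 mol.
V = n × V_m = 0.01724 × 22.4 = 0.386 L.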